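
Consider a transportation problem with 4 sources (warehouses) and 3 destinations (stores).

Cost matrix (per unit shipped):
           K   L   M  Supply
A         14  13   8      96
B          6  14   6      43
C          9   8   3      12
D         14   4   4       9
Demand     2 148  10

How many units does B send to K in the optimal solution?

Solving gives:
  A→L: 96 × 13 = 1248
  B→K: 2 × 6 = 12
  B→L: 31 × 14 = 434
  B→M: 10 × 6 = 60
  C→L: 12 × 8 = 96
  D→L: 9 × 4 = 36
Total cost = 1886.
So B→K carries 2 units.

2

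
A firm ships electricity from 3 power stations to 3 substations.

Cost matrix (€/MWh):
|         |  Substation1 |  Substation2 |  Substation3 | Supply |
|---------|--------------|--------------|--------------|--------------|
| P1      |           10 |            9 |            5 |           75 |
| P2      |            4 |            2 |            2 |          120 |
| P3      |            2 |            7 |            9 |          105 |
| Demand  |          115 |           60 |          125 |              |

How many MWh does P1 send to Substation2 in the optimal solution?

Solving gives:
  P1–Substation3: 75 MWh
  P2–Substation1: 10 MWh
  P2–Substation2: 60 MWh
  P2–Substation3: 50 MWh
  P3–Substation1: 105 MWh
Total cost = €845.
The route P1→Substation2 is not used.

0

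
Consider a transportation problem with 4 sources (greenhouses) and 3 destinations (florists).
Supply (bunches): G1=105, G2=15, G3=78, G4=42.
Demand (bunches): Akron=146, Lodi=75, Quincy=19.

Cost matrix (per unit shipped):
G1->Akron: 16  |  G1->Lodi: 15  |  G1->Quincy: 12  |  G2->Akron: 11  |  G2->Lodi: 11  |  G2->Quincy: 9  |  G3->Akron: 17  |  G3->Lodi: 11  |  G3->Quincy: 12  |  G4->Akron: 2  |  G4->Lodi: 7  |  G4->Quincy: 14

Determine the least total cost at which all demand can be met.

2726

A cheapest plan:
  G1–Akron: 89 × 16 = 1424
  G1–Quincy: 16 × 12 = 192
  G2–Akron: 15 × 11 = 165
  G3–Lodi: 75 × 11 = 825
  G3–Quincy: 3 × 12 = 36
  G4–Akron: 42 × 2 = 84
Total = 1424 + 192 + 165 + 825 + 36 + 84 = 2726.
(Supply check: G1 ships 105; G2 ships 15; G3 ships 78; G4 ships 42.)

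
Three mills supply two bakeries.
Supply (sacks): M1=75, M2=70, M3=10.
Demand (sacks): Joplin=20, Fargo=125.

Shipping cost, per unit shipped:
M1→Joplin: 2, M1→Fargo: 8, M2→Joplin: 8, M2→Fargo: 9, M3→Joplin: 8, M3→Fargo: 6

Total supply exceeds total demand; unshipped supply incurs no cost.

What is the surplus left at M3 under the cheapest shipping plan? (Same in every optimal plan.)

Minimum-cost shipments:
  M1->Joplin: 20 × 2 = 40
  M1->Fargo: 55 × 8 = 440
  M2->Fargo: 60 × 9 = 540
  M3->Fargo: 10 × 6 = 60
Total cost = 1080.
M3 ships 10 of its 10, leaving 0.

0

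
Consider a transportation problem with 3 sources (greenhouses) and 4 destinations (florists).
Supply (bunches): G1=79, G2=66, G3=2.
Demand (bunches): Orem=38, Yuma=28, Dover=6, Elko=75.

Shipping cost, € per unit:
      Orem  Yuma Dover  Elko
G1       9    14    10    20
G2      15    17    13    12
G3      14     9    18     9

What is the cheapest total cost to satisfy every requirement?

One minimum-cost allocation:
  G1–Orem: 38 bunches
  G1–Yuma: 28 bunches
  G1–Dover: 6 bunches
  G1–Elko: 7 bunches
  G2–Elko: 66 bunches
  G3–Elko: 2 bunches
Total cost = €1744.

1744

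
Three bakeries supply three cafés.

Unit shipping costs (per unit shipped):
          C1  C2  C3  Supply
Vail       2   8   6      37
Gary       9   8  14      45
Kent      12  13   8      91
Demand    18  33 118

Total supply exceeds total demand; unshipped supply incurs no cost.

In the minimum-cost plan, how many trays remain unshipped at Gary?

4

Minimum-cost shipments:
  Vail to C1: 10 × 2 = 20
  Vail to C3: 27 × 6 = 162
  Gary to C1: 8 × 9 = 72
  Gary to C2: 33 × 8 = 264
  Kent to C3: 91 × 8 = 728
Total cost = 1246.
Gary ships 41 of its 45, leaving 4.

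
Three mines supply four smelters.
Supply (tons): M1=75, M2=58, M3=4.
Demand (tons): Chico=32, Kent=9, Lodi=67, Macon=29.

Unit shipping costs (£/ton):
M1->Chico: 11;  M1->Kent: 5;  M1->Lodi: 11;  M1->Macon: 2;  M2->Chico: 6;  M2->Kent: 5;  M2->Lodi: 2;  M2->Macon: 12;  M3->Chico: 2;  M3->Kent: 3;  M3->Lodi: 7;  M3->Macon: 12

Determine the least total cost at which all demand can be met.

One minimum-cost allocation:
  M1->Chico: 28 × £11 = £308
  M1->Kent: 9 × £5 = £45
  M1->Lodi: 9 × £11 = £99
  M1->Macon: 29 × £2 = £58
  M2->Lodi: 58 × £2 = £116
  M3->Chico: 4 × £2 = £8
Total = 308 + 45 + 99 + 58 + 116 + 8 = £634.

634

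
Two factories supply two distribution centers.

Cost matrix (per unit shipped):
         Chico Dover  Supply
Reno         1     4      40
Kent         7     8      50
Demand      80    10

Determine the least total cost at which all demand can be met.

Optimal allocation:
  Reno–Chico: 40 × 1 = 40
  Kent–Chico: 40 × 7 = 280
  Kent–Dover: 10 × 8 = 80
Total = 40 + 280 + 80 = 400.

400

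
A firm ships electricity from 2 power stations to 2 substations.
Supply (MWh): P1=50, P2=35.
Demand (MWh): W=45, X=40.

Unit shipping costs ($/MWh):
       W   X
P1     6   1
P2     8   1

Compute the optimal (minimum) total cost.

310

A cheapest plan:
  P1–W: 45 × $6 = $270
  P1–X: 5 × $1 = $5
  P2–X: 35 × $1 = $35
Total = 270 + 5 + 35 = $310.
(Supply check: P1 ships 50; P2 ships 35.)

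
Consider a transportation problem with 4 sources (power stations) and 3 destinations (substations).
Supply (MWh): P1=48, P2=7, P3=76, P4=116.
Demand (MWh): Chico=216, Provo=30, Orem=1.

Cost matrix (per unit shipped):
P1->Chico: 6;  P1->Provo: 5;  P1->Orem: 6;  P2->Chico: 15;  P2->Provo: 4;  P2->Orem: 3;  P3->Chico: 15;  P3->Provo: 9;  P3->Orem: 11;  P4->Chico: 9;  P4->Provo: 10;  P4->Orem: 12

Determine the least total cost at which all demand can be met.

2355

Optimal allocation:
  P1 to Chico: 48 × 6 = 288
  P2 to Provo: 6 × 4 = 24
  P2 to Orem: 1 × 3 = 3
  P3 to Chico: 52 × 15 = 780
  P3 to Provo: 24 × 9 = 216
  P4 to Chico: 116 × 9 = 1044
Total = 288 + 24 + 3 + 780 + 216 + 1044 = 2355.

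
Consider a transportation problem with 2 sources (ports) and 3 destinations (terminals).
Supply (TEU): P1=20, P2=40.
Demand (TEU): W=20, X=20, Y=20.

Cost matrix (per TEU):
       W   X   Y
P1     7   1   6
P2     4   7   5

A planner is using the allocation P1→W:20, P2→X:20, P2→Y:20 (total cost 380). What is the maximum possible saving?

Current plan cost = 20·7 + 20·7 + 20·5 = 380.
Optimal plan:
  P1→X: 20 × 1 = 20
  P2→W: 20 × 4 = 80
  P2→Y: 20 × 5 = 100
Optimal cost = 200.
Saving = 380 − 200 = 180.

180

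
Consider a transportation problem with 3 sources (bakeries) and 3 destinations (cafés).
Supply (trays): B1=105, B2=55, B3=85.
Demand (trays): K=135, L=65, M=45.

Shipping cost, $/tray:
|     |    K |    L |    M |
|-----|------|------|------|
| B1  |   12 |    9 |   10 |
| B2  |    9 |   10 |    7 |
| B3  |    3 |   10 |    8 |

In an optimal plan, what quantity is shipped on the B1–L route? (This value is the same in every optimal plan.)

Solving gives:
  B1–L: 65 × $9 = $585
  B1–M: 40 × $10 = $400
  B2–K: 50 × $9 = $450
  B2–M: 5 × $7 = $35
  B3–K: 85 × $3 = $255
Total cost = $1725.
So B1→L carries 65 trays.

65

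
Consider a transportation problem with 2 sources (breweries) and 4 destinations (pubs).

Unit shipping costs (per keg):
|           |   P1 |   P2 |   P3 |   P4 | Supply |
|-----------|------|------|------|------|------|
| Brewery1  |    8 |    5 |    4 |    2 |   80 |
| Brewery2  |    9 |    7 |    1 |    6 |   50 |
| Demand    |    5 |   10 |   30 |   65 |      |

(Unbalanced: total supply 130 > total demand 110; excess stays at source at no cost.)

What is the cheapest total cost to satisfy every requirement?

250

An optimal shipping plan:
  Brewery1 to P1: 5 kegs
  Brewery1 to P2: 10 kegs
  Brewery1 to P4: 65 kegs
  Brewery2 to P3: 30 kegs
Total cost = 250.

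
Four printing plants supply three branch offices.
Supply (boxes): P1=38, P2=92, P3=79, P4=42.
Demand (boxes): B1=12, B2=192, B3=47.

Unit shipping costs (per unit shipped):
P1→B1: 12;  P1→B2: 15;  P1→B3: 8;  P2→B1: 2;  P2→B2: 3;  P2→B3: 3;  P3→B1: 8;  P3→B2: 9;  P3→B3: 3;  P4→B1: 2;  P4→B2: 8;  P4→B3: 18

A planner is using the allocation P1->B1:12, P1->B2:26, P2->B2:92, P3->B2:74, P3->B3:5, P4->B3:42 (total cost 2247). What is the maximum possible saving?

746

Current plan cost = 12·12 + 26·15 + 92·3 + 74·9 + 5·3 + 42·18 = 2247.
Optimal plan:
  P1 to B3: 38 boxes
  P2 to B2: 92 boxes
  P3 to B2: 70 boxes
  P3 to B3: 9 boxes
  P4 to B1: 12 boxes
  P4 to B2: 30 boxes
Optimal cost = 1501.
Saving = 2247 − 1501 = 746.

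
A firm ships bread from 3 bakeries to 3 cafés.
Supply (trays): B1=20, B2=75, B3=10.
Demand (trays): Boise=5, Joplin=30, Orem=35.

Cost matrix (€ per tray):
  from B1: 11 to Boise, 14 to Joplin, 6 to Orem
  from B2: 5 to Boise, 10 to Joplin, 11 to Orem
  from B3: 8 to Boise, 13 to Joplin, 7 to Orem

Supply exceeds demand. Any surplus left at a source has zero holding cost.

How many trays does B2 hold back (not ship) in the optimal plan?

35

Minimum-cost shipments:
  B1 to Orem: 20 × €6 = €120
  B2 to Boise: 5 × €5 = €25
  B2 to Joplin: 30 × €10 = €300
  B2 to Orem: 5 × €11 = €55
  B3 to Orem: 10 × €7 = €70
Total cost = €570.
B2 ships 40 of its 75, leaving 35.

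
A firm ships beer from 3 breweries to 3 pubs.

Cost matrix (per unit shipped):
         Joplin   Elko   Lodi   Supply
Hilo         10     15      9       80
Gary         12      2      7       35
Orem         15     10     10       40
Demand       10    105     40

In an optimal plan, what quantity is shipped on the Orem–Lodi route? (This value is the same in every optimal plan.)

0

Optimal shipments:
  Hilo to Joplin: 10 × 10 = 100
  Hilo to Elko: 30 × 15 = 450
  Hilo to Lodi: 40 × 9 = 360
  Gary to Elko: 35 × 2 = 70
  Orem to Elko: 40 × 10 = 400
Total cost = 1380.
The route Orem→Lodi is not used.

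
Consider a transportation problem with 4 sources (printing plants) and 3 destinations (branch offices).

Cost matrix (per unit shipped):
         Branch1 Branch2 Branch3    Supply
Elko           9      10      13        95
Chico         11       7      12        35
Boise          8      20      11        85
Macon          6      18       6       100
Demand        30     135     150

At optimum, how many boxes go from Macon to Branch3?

100

Optimal shipments:
  Elko to Branch2: 95 × 10 = 950
  Chico to Branch2: 35 × 7 = 245
  Boise to Branch1: 30 × 8 = 240
  Boise to Branch2: 5 × 20 = 100
  Boise to Branch3: 50 × 11 = 550
  Macon to Branch3: 100 × 6 = 600
Total cost = 2685.
So Macon→Branch3 carries 100 boxes.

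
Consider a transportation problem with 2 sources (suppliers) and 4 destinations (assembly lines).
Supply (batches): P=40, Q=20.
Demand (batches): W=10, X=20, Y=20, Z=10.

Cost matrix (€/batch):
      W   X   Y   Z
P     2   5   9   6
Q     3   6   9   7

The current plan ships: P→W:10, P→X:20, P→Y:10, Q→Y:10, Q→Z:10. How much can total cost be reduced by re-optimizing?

Current plan cost = 10·2 + 20·5 + 10·9 + 10·9 + 10·7 = €370.
Optimal plan:
  P–W: 10 batches
  P–X: 20 batches
  P–Z: 10 batches
  Q–Y: 20 batches
Optimal cost = €360.
Saving = 370 − 360 = €10.

10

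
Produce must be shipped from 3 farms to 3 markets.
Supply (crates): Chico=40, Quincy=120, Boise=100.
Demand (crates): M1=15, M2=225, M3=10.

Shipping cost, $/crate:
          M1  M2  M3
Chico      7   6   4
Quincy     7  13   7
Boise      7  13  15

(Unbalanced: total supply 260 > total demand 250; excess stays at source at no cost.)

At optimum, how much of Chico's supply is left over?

0

An optimal plan:
  Chico to M2: 40 crates
  Quincy to M2: 110 crates
  Quincy to M3: 10 crates
  Boise to M1: 15 crates
  Boise to M2: 75 crates
Total cost = $2820.
Chico ships 40 of its 40, leaving 0.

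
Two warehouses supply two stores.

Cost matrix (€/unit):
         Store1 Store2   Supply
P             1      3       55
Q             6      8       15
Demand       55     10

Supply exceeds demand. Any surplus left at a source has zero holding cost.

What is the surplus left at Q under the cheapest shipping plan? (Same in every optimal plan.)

An optimal plan:
  P→Store1: 45 units
  P→Store2: 10 units
  Q→Store1: 10 units
Total cost = €135.
Q ships 10 of its 15, leaving 5.

5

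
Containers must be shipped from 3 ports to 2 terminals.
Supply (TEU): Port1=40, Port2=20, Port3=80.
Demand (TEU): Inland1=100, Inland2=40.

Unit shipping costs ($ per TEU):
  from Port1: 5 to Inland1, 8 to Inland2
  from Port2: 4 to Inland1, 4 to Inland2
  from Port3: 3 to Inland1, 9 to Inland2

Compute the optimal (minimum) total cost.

580

One minimum-cost allocation:
  Port1–Inland1: 20 × $5 = $100
  Port1–Inland2: 20 × $8 = $160
  Port2–Inland2: 20 × $4 = $80
  Port3–Inland1: 80 × $3 = $240
Total = 100 + 160 + 80 + 240 = $580.
(Supply check: Port1 ships 40; Port2 ships 20; Port3 ships 80.)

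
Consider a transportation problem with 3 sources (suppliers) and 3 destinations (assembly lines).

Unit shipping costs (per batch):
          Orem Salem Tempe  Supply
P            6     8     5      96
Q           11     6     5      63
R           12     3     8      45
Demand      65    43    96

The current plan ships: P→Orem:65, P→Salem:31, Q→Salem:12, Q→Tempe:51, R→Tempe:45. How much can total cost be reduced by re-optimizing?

Current plan cost = 65·6 + 31·8 + 12·6 + 51·5 + 45·8 = 1325.
Optimal plan:
  P–Orem: 65 batches
  P–Tempe: 31 batches
  Q–Tempe: 63 batches
  R–Salem: 43 batches
  R–Tempe: 2 batches
Optimal cost = 1005.
Saving = 1325 − 1005 = 320.

320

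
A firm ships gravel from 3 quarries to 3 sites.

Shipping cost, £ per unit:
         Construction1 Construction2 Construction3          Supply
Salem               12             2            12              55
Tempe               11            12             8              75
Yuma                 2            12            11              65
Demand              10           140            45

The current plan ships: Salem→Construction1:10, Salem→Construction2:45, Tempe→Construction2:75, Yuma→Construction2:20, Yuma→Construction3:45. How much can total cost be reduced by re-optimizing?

Current plan cost = 10·12 + 45·2 + 75·12 + 20·12 + 45·11 = £1845.
Optimal plan:
  Salem to Construction2: 55 × £2 = £110
  Tempe to Construction2: 30 × £12 = £360
  Tempe to Construction3: 45 × £8 = £360
  Yuma to Construction1: 10 × £2 = £20
  Yuma to Construction2: 55 × £12 = £660
Optimal cost = £1510.
Saving = 1845 − 1510 = £335.

335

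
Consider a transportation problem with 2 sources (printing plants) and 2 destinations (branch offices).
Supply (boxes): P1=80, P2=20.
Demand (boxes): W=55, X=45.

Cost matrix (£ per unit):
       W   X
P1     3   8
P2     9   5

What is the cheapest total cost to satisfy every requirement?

A cheapest plan:
  P1->W: 55 × £3 = £165
  P1->X: 25 × £8 = £200
  P2->X: 20 × £5 = £100
Total = 165 + 200 + 100 = £465.
(Supply check: P1 ships 80; P2 ships 20.)

465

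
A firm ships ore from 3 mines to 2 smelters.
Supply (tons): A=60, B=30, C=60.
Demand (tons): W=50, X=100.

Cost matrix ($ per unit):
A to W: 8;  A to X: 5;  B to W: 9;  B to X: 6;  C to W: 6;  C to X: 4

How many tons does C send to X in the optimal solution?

10

Optimal shipments:
  A->X: 60 tons
  B->X: 30 tons
  C->W: 50 tons
  C->X: 10 tons
Total cost = $820.
So C→X carries 10 tons.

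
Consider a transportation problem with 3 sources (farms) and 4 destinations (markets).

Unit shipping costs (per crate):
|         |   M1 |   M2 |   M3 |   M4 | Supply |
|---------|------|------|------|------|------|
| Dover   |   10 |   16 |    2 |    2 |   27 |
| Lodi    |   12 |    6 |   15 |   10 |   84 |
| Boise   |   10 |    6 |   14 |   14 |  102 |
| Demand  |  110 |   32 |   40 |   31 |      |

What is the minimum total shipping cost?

1867

A cheapest plan:
  Dover–M3: 27 × 2 = 54
  Lodi–M1: 8 × 12 = 96
  Lodi–M2: 32 × 6 = 192
  Lodi–M3: 13 × 15 = 195
  Lodi–M4: 31 × 10 = 310
  Boise–M1: 102 × 10 = 1020
Total = 54 + 96 + 192 + 195 + 310 + 1020 = 1867.
(Supply check: Dover ships 27; Lodi ships 84; Boise ships 102.)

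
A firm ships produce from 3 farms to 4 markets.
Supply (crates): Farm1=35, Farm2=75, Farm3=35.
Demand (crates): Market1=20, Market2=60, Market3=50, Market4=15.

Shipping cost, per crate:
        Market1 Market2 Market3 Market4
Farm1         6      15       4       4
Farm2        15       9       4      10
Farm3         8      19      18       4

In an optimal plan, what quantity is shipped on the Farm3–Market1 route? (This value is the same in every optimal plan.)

20

The minimum-cost plan:
  Farm1–Market3: 35 × 4 = 140
  Farm2–Market2: 60 × 9 = 540
  Farm2–Market3: 15 × 4 = 60
  Farm3–Market1: 20 × 8 = 160
  Farm3–Market4: 15 × 4 = 60
Total cost = 960.
So Farm3→Market1 carries 20 crates.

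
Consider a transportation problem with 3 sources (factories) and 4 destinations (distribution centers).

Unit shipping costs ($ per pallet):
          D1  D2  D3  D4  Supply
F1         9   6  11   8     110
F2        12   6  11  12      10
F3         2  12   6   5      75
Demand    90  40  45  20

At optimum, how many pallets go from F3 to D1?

75

Optimal shipments:
  F1→D1: 15 × $9 = $135
  F1→D2: 40 × $6 = $240
  F1→D3: 35 × $11 = $385
  F1→D4: 20 × $8 = $160
  F2→D3: 10 × $11 = $110
  F3→D1: 75 × $2 = $150
Total cost = $1180.
So F3→D1 carries 75 pallets.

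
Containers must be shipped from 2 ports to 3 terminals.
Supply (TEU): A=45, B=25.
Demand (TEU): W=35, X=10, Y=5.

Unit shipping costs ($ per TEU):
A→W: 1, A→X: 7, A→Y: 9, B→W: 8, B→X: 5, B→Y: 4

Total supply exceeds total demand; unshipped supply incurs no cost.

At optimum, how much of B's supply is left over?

10

An optimal plan:
  A to W: 35 × $1 = $35
  B to X: 10 × $5 = $50
  B to Y: 5 × $4 = $20
Total cost = $105.
B ships 15 of its 25, leaving 10.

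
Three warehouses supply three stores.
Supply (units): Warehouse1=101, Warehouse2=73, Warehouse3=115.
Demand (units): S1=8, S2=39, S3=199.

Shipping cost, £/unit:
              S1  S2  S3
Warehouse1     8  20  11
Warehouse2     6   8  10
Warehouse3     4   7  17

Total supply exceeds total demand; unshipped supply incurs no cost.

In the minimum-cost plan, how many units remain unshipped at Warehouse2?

0

Minimum-cost shipments:
  Warehouse1→S3: 101 × £11 = £1111
  Warehouse2→S3: 73 × £10 = £730
  Warehouse3→S1: 8 × £4 = £32
  Warehouse3→S2: 39 × £7 = £273
  Warehouse3→S3: 25 × £17 = £425
Total cost = £2571.
Warehouse2 ships 73 of its 73, leaving 0.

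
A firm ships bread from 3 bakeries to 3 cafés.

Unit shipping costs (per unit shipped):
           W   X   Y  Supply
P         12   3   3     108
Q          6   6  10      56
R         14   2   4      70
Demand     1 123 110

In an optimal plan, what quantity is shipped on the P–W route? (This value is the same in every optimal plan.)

The minimum-cost plan:
  P→Y: 108 × 3 = 324
  Q→W: 1 × 6 = 6
  Q→X: 55 × 6 = 330
  R→X: 68 × 2 = 136
  R→Y: 2 × 4 = 8
Total cost = 804.
The route P→W is not used.

0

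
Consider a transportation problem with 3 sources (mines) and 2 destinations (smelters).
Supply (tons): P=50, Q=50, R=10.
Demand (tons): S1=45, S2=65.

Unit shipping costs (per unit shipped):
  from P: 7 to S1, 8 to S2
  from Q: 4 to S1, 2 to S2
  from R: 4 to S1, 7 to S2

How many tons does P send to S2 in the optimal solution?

Solving gives:
  P->S1: 35 × 7 = 245
  P->S2: 15 × 8 = 120
  Q->S2: 50 × 2 = 100
  R->S1: 10 × 4 = 40
Total cost = 505.
So P→S2 carries 15 tons.

15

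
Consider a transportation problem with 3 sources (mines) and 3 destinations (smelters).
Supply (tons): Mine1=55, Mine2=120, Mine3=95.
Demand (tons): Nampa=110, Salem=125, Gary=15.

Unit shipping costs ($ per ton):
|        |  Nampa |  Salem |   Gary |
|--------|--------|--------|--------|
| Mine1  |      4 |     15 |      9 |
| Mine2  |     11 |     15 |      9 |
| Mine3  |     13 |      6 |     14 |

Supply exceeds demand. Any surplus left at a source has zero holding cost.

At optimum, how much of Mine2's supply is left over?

An optimal plan:
  Mine1–Nampa: 55 × $4 = $220
  Mine2–Nampa: 55 × $11 = $605
  Mine2–Salem: 30 × $15 = $450
  Mine2–Gary: 15 × $9 = $135
  Mine3–Salem: 95 × $6 = $570
Total cost = $1980.
Mine2 ships 100 of its 120, leaving 20.

20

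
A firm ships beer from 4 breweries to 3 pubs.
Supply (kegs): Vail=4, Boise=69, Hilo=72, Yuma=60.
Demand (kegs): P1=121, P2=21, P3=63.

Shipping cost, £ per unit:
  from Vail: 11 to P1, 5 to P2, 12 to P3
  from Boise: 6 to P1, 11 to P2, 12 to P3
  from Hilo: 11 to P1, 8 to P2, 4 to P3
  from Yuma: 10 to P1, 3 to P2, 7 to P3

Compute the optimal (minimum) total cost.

Optimal allocation:
  Vail->P1: 4 kegs
  Boise->P1: 69 kegs
  Hilo->P1: 9 kegs
  Hilo->P3: 63 kegs
  Yuma->P1: 39 kegs
  Yuma->P2: 21 kegs
Total cost = £1262.
(Supply check: Vail ships 4; Boise ships 69; Hilo ships 72; Yuma ships 60.)

1262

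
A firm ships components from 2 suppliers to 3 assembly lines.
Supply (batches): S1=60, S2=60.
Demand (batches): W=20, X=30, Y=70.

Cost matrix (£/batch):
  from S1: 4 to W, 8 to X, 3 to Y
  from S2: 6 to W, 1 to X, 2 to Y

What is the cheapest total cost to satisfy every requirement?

290

Optimal allocation:
  S1–W: 20 × £4 = £80
  S1–Y: 40 × £3 = £120
  S2–X: 30 × £1 = £30
  S2–Y: 30 × £2 = £60
Total = 80 + 120 + 30 + 60 = £290.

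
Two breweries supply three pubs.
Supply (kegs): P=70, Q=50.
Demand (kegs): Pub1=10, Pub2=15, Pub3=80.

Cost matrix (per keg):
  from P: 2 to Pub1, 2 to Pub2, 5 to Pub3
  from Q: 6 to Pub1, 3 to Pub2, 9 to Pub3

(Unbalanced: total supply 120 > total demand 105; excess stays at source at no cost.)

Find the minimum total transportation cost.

545

A cheapest plan:
  P to Pub1: 10 × 2 = 20
  P to Pub3: 60 × 5 = 300
  Q to Pub2: 15 × 3 = 45
  Q to Pub3: 20 × 9 = 180
Total = 20 + 300 + 45 + 180 = 545.
(Supply check: P ships 70; Q ships 35.)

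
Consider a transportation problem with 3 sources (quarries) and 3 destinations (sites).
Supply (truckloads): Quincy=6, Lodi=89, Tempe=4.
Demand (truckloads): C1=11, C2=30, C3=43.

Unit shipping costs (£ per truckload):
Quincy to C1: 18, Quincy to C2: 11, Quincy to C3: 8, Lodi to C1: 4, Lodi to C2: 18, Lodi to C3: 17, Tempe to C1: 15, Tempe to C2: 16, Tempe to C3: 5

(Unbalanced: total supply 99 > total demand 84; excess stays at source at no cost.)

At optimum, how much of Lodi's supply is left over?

15

An optimal plan:
  Quincy–C3: 6 × £8 = £48
  Lodi–C1: 11 × £4 = £44
  Lodi–C2: 30 × £18 = £540
  Lodi–C3: 33 × £17 = £561
  Tempe–C3: 4 × £5 = £20
Total cost = £1213.
Lodi ships 74 of its 89, leaving 15.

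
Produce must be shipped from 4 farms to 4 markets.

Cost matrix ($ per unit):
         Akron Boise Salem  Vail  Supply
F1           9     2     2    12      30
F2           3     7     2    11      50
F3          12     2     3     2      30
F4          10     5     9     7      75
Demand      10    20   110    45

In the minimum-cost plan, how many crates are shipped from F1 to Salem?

Optimal shipments:
  F1 to Salem: 30 × $2 = $60
  F2 to Salem: 50 × $2 = $100
  F3 to Salem: 30 × $3 = $90
  F4 to Akron: 10 × $10 = $100
  F4 to Boise: 20 × $5 = $100
  F4 to Vail: 45 × $7 = $315
Total cost = $765.
So F1→Salem carries 30 crates.

30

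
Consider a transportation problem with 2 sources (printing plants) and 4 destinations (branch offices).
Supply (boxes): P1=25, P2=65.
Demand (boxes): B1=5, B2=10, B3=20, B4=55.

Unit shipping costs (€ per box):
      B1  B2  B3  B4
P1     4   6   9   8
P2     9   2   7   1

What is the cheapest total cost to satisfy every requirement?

275

A cheapest plan:
  P1–B1: 5 boxes
  P1–B3: 20 boxes
  P2–B2: 10 boxes
  P2–B4: 55 boxes
Total cost = €275.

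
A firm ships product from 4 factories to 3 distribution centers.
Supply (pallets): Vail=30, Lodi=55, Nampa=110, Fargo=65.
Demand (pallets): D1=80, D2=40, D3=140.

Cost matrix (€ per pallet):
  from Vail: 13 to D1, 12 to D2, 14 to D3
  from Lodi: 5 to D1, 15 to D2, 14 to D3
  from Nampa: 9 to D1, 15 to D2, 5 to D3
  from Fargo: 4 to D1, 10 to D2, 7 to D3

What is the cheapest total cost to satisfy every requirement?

A cheapest plan:
  Vail to D2: 30 × €12 = €360
  Lodi to D1: 55 × €5 = €275
  Nampa to D3: 110 × €5 = €550
  Fargo to D1: 25 × €4 = €100
  Fargo to D2: 10 × €10 = €100
  Fargo to D3: 30 × €7 = €210
Total = 360 + 275 + 550 + 100 + 100 + 210 = €1595.

1595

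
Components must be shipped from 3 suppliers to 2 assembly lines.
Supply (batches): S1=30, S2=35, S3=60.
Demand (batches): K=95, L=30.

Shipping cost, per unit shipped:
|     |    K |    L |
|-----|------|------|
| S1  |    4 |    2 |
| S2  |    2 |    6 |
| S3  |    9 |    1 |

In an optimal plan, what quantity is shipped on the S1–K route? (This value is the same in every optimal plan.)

30

Solving gives:
  S1 to K: 30 batches
  S2 to K: 35 batches
  S3 to K: 30 batches
  S3 to L: 30 batches
Total cost = 490.
So S1→K carries 30 batches.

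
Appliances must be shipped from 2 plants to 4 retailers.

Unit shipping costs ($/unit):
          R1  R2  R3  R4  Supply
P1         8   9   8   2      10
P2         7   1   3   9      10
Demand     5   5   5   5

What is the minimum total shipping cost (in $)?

One minimum-cost allocation:
  P1 to R1: 5 × $8 = $40
  P1 to R4: 5 × $2 = $10
  P2 to R2: 5 × $1 = $5
  P2 to R3: 5 × $3 = $15
Total = 40 + 10 + 5 + 15 = $70.

70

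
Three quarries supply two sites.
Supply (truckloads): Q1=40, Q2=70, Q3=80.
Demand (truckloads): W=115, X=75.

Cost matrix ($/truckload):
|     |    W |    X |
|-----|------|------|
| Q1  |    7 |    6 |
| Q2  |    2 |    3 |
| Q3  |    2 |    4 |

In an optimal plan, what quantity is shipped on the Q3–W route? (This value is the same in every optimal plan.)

The minimum-cost plan:
  Q1 to X: 40 truckloads
  Q2 to W: 35 truckloads
  Q2 to X: 35 truckloads
  Q3 to W: 80 truckloads
Total cost = $575.
So Q3→W carries 80 truckloads.

80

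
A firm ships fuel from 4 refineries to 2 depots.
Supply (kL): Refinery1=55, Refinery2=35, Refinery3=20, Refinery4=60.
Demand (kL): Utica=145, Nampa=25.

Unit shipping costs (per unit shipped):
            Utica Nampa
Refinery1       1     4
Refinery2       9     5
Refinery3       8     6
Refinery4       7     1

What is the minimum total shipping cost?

800

Optimal allocation:
  Refinery1→Utica: 55 × 1 = 55
  Refinery2→Utica: 35 × 9 = 315
  Refinery3→Utica: 20 × 8 = 160
  Refinery4→Utica: 35 × 7 = 245
  Refinery4→Nampa: 25 × 1 = 25
Total = 55 + 315 + 160 + 245 + 25 = 800.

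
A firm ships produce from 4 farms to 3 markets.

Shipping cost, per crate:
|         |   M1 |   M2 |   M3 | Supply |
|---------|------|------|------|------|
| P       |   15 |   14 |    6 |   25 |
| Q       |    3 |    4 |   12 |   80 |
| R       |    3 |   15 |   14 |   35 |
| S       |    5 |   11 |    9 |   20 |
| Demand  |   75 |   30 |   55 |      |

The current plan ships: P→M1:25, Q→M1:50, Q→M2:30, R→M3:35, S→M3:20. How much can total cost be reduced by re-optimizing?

520

Current plan cost = 25·15 + 50·3 + 30·4 + 35·14 + 20·9 = 1315.
Optimal plan:
  P–M3: 25 crates
  Q–M1: 40 crates
  Q–M2: 30 crates
  Q–M3: 10 crates
  R–M1: 35 crates
  S–M3: 20 crates
Optimal cost = 795.
Saving = 1315 − 795 = 520.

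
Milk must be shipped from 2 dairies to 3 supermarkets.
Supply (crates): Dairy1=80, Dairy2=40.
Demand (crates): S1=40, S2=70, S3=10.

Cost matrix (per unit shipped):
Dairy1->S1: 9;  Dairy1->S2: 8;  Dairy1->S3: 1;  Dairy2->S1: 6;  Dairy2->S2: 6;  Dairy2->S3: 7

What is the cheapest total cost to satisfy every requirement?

810

An optimal shipping plan:
  Dairy1->S2: 70 × 8 = 560
  Dairy1->S3: 10 × 1 = 10
  Dairy2->S1: 40 × 6 = 240
Total = 560 + 10 + 240 = 810.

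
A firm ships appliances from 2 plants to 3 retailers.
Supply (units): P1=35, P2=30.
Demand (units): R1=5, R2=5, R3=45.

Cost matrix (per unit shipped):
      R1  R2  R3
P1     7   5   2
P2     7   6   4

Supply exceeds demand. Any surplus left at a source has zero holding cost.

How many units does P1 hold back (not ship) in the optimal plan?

0

Minimum-cost shipments:
  P1–R3: 35 × 2 = 70
  P2–R1: 5 × 7 = 35
  P2–R2: 5 × 6 = 30
  P2–R3: 10 × 4 = 40
Total cost = 175.
P1 ships 35 of its 35, leaving 0.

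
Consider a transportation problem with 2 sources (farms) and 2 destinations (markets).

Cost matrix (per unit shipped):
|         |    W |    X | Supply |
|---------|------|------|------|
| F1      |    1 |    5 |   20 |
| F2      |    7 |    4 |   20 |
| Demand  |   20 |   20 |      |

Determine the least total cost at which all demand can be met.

An optimal shipping plan:
  F1–W: 20 × 1 = 20
  F2–X: 20 × 4 = 80
Total = 20 + 80 = 100.

100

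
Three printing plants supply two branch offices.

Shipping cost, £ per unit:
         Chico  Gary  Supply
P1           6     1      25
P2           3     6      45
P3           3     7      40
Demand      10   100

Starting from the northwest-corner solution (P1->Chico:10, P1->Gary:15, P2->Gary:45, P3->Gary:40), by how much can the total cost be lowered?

90

Current plan cost = 10·6 + 15·1 + 45·6 + 40·7 = £625.
Optimal plan:
  P1->Gary: 25 × £1 = £25
  P2->Gary: 45 × £6 = £270
  P3->Chico: 10 × £3 = £30
  P3->Gary: 30 × £7 = £210
Optimal cost = £535.
Saving = 625 − 535 = £90.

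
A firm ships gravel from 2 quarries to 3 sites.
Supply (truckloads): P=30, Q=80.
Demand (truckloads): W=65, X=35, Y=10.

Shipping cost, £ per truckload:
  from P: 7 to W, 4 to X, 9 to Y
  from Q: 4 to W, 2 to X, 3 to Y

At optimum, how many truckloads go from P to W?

Solving gives:
  P to X: 30 × £4 = £120
  Q to W: 65 × £4 = £260
  Q to X: 5 × £2 = £10
  Q to Y: 10 × £3 = £30
Total cost = £420.
The route P→W is not used.

0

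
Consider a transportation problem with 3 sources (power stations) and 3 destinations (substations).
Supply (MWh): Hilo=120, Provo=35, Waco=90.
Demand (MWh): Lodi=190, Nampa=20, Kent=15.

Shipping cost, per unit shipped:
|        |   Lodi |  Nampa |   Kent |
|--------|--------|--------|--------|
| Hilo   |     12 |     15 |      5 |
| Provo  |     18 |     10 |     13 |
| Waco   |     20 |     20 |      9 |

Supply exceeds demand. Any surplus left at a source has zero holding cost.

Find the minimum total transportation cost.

3145

A cheapest plan:
  Hilo->Lodi: 120 MWh
  Provo->Lodi: 15 MWh
  Provo->Nampa: 20 MWh
  Waco->Lodi: 55 MWh
  Waco->Kent: 15 MWh
Total cost = 3145.
(Supply check: Hilo ships 120; Provo ships 35; Waco ships 70.)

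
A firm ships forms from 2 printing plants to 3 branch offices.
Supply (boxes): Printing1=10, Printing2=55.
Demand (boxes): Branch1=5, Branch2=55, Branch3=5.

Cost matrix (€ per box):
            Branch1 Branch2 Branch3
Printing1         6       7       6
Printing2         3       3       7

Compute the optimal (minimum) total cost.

225

A cheapest plan:
  Printing1 to Branch1: 5 × €6 = €30
  Printing1 to Branch3: 5 × €6 = €30
  Printing2 to Branch2: 55 × €3 = €165
Total = 30 + 30 + 165 = €225.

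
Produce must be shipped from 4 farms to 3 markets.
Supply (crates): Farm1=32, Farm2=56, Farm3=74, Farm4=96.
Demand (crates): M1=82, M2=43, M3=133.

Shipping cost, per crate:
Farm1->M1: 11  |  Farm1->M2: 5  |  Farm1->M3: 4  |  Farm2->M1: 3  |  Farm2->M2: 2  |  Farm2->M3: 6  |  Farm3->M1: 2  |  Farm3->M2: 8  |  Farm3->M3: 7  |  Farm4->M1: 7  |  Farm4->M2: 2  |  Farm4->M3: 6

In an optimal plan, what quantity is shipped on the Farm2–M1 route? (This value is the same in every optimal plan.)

8

Solving gives:
  Farm1 to M3: 32 × 4 = 128
  Farm2 to M1: 8 × 3 = 24
  Farm2 to M3: 48 × 6 = 288
  Farm3 to M1: 74 × 2 = 148
  Farm4 to M2: 43 × 2 = 86
  Farm4 to M3: 53 × 6 = 318
Total cost = 992.
So Farm2→M1 carries 8 crates.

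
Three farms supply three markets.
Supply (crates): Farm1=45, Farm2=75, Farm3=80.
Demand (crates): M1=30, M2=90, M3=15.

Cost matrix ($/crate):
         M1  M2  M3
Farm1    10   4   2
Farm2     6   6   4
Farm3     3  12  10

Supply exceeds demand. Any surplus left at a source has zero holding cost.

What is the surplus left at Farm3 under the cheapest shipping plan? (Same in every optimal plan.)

An optimal plan:
  Farm1 to M2: 45 × $4 = $180
  Farm2 to M2: 45 × $6 = $270
  Farm2 to M3: 15 × $4 = $60
  Farm3 to M1: 30 × $3 = $90
Total cost = $600.
Farm3 ships 30 of its 80, leaving 50.

50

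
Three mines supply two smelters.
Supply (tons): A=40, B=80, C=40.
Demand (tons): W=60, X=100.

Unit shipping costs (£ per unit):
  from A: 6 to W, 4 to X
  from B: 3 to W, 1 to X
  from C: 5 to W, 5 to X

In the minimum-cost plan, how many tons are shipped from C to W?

Solving gives:
  A→X: 40 × £4 = £160
  B→W: 20 × £3 = £60
  B→X: 60 × £1 = £60
  C→W: 40 × £5 = £200
Total cost = £480.
So C→W carries 40 tons.

40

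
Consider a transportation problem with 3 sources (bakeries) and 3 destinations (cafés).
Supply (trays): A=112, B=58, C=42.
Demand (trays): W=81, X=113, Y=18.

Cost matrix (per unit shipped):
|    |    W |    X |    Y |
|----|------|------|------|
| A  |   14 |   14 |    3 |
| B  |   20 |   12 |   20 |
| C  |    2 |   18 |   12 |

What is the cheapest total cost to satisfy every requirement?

One minimum-cost allocation:
  A to W: 39 × 14 = 546
  A to X: 55 × 14 = 770
  A to Y: 18 × 3 = 54
  B to X: 58 × 12 = 696
  C to W: 42 × 2 = 84
Total = 546 + 770 + 54 + 696 + 84 = 2150.

2150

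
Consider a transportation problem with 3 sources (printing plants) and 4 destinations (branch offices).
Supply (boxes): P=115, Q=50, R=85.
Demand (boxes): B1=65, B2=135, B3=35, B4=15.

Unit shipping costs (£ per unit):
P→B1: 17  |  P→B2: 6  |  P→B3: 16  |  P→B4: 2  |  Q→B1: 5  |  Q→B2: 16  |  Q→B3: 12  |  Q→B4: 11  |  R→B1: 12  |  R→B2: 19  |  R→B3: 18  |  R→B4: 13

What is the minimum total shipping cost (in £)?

One minimum-cost allocation:
  P–B2: 115 × £6 = £690
  Q–B1: 50 × £5 = £250
  R–B1: 15 × £12 = £180
  R–B2: 20 × £19 = £380
  R–B3: 35 × £18 = £630
  R–B4: 15 × £13 = £195
Total = 690 + 250 + 180 + 380 + 630 + 195 = £2325.

2325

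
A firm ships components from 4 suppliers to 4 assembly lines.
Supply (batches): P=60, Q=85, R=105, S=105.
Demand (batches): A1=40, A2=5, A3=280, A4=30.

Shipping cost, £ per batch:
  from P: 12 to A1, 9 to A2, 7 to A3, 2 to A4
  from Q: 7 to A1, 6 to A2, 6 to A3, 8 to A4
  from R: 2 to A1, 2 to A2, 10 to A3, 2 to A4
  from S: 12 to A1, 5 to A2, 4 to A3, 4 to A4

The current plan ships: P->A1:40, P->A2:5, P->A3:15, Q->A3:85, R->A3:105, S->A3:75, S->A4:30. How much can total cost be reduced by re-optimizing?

Current plan cost = 40·12 + 5·9 + 15·7 + 85·6 + 105·10 + 75·4 + 30·4 = £2610.
Optimal plan:
  P to A3: 60 × £7 = £420
  Q to A3: 85 × £6 = £510
  R to A1: 40 × £2 = £80
  R to A2: 5 × £2 = £10
  R to A3: 30 × £10 = £300
  R to A4: 30 × £2 = £60
  S to A3: 105 × £4 = £420
Optimal cost = £1800.
Saving = 2610 − 1800 = £810.

810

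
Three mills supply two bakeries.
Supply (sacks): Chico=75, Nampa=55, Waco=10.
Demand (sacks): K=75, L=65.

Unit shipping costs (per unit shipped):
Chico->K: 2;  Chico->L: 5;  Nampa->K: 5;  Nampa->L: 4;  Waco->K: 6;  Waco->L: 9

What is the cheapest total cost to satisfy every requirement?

A cheapest plan:
  Chico–K: 65 × 2 = 130
  Chico–L: 10 × 5 = 50
  Nampa–L: 55 × 4 = 220
  Waco–K: 10 × 6 = 60
Total = 130 + 50 + 220 + 60 = 460.
(Supply check: Chico ships 75; Nampa ships 55; Waco ships 10.)

460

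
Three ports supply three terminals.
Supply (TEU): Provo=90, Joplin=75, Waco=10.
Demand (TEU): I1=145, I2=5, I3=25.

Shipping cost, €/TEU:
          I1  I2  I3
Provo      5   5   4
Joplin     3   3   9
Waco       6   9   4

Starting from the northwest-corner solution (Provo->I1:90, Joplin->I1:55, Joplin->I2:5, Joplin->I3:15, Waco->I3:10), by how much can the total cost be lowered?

105

Current plan cost = 90·5 + 55·3 + 5·3 + 15·9 + 10·4 = €805.
Optimal plan:
  Provo→I1: 70 × €5 = €350
  Provo→I2: 5 × €5 = €25
  Provo→I3: 15 × €4 = €60
  Joplin→I1: 75 × €3 = €225
  Waco→I3: 10 × €4 = €40
Optimal cost = €700.
Saving = 805 − 700 = €105.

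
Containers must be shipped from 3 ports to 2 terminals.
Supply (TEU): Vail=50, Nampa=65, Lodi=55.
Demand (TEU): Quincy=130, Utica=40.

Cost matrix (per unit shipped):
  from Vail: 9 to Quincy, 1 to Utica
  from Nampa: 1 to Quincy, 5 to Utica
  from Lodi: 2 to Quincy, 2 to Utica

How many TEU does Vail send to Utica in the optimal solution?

40

Optimal shipments:
  Vail->Quincy: 10 × 9 = 90
  Vail->Utica: 40 × 1 = 40
  Nampa->Quincy: 65 × 1 = 65
  Lodi->Quincy: 55 × 2 = 110
Total cost = 305.
So Vail→Utica carries 40 TEU.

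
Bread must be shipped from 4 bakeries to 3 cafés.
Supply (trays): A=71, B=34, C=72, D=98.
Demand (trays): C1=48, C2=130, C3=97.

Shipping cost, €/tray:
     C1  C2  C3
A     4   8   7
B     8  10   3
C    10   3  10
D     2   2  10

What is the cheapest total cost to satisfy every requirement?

987

An optimal shipping plan:
  A–C1: 8 × €4 = €32
  A–C3: 63 × €7 = €441
  B–C3: 34 × €3 = €102
  C–C2: 72 × €3 = €216
  D–C1: 40 × €2 = €80
  D–C2: 58 × €2 = €116
Total = 32 + 441 + 102 + 216 + 80 + 116 = €987.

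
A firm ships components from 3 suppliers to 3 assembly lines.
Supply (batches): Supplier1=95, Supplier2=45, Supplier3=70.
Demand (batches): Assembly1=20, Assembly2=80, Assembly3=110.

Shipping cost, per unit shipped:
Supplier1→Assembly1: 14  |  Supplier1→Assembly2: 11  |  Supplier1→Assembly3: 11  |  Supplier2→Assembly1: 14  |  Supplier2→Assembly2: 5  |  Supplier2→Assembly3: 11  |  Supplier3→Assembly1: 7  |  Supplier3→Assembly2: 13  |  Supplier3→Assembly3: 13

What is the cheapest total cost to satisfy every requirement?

2060

An optimal shipping plan:
  Supplier1->Assembly3: 95 × 11 = 1045
  Supplier2->Assembly2: 45 × 5 = 225
  Supplier3->Assembly1: 20 × 7 = 140
  Supplier3->Assembly2: 35 × 13 = 455
  Supplier3->Assembly3: 15 × 13 = 195
Total = 1045 + 225 + 140 + 455 + 195 = 2060.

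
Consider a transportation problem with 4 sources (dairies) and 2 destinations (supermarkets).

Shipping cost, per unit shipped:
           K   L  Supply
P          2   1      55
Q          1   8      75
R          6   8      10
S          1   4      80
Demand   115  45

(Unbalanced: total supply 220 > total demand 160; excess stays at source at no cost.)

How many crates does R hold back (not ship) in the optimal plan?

Minimum-cost shipments:
  P→L: 45 × 1 = 45
  Q→K: 75 × 1 = 75
  S→K: 40 × 1 = 40
Total cost = 160.
R ships 0 of its 10, leaving 10.

10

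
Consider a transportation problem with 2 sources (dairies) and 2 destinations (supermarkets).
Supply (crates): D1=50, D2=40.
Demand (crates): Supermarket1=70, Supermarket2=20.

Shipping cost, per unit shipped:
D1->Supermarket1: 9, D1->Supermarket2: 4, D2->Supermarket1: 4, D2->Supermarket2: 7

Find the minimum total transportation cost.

510

Optimal allocation:
  D1 to Supermarket1: 30 × 9 = 270
  D1 to Supermarket2: 20 × 4 = 80
  D2 to Supermarket1: 40 × 4 = 160
Total = 270 + 80 + 160 = 510.
(Supply check: D1 ships 50; D2 ships 40.)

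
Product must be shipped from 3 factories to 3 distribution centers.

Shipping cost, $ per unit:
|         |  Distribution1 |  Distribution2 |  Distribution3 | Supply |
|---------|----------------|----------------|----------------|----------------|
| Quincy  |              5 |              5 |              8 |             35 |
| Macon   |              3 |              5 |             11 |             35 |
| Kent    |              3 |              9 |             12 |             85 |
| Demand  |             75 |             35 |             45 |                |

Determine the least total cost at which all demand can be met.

An optimal shipping plan:
  Quincy->Distribution3: 35 pallets
  Macon->Distribution2: 35 pallets
  Kent->Distribution1: 75 pallets
  Kent->Distribution3: 10 pallets
Total cost = $800.

800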